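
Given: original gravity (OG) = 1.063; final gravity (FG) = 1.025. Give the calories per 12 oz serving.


ABW = (OG−FG)·131.25·0.79/FG;  °P = 259 − 259/SG (for OG→OE and FG→AE);  RE = 0.1808·OE + 0.8192·AE;  Cal = (6.9·ABW + 4·(RE−0.1))·FG·3.55
ABW = (1.063 − 1.025)·131.25·0.79/1.025 = 3.8440
OE = 259 − 259/1.063 = 15.3500 °P
AE = 259 − 259/1.025 = 6.3171 °P
RE = 0.1808·15.3500 + 0.8192·6.3171 = 7.9502 °P
Cal = (6.9·3.8440 + 4·(7.9502−0.1))·1.025·3.55

210.7733 kcal


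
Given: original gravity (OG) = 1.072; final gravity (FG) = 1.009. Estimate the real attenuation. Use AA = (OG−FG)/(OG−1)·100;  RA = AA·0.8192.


AA = (1.072 − 1.009)/(1.072 − 1)·100 = 87.5000
RA = 87.5000·0.8192

71.6800 %


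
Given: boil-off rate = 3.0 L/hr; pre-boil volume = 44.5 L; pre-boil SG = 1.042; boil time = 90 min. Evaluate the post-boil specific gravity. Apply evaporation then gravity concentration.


V_post = V_pre − rate·(t/60);  SG_post = 1 + (SG_pre−1)·V_pre/V_post
V_post = 44.5 − 3.0·(90/60) = 40.0000
SG_post = 1 + (1.042 − 1)·44.5/40.0000

1.0467


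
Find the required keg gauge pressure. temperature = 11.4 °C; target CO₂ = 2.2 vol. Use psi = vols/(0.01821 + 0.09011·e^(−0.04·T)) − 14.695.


psi = 2.2/(0.01821 + 0.09011·e^(−0.04·11.4)) − 14.695

14.5126 psi


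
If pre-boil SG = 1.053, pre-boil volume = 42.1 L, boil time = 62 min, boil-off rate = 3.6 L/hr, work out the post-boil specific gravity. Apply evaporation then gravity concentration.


V_post = V_pre − rate·(t/60);  SG_post = 1 + (SG_pre−1)·V_pre/V_post
V_post = 42.1 − 3.6·(62/60) = 38.3800
SG_post = 1 + (1.053 − 1)·42.1/38.3800

1.0581


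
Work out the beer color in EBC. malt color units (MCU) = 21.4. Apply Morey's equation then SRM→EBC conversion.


SRM = 1.4922·MCU^0.6859;  EBC = SRM·1.97
SRM = 1.4922·21.4^0.6859 = 12.1999
EBC = 12.1999·1.97

24.0339 EBC


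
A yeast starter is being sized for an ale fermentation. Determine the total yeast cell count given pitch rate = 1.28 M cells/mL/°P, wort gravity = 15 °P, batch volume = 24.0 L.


cells (billions) = rate · V_L · °P
cells = 1.28 · 24.0 · 15

460.8000 billion cells


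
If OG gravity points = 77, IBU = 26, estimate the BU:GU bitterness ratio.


BU:GU = IBU / OG_points
BU:GU = 26 / 77

0.3377


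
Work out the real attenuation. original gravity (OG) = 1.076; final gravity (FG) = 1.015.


AA = (OG−FG)/(OG−1)·100;  RA = AA·0.8192
AA = (1.076 − 1.015)/(1.076 − 1)·100 = 80.2632
RA = 80.2632·0.8192

65.7516 %


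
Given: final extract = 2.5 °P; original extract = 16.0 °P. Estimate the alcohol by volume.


SG = 259/(259 − P);  ABV = (OG − FG)·131.25
OG = 259/(259 − 16.0) = 1.0658
FG = 259/(259 − 2.5) = 1.0097
ABV = (1.0658 − 1.0097)·131.25

7.3627 % ABV


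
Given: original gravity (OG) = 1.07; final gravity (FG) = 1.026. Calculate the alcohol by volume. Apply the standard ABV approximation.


ABV = (OG − FG) · 131.25
ABV = (1.07 − 1.026) · 131.25

5.7750 % ABV


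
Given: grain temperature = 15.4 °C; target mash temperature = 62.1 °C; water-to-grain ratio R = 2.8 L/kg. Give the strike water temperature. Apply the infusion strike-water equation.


T_strike = (0.41/R)·(T_mash − T_grain) + T_mash
T_strike = (0.41/2.8)·(62.1 − 15.4) + 62.1

68.9382 °C


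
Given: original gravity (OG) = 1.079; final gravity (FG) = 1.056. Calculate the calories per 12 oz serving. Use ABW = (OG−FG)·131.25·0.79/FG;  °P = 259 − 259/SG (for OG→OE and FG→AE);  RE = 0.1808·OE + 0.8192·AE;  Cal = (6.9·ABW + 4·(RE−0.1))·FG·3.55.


ABW = (1.079 − 1.056)·131.25·0.79/1.056 = 2.2583
OE = 259 − 259/1.079 = 18.9629 °P
AE = 259 − 259/1.056 = 13.7348 °P
RE = 0.1808·18.9629 + 0.8192·13.7348 = 14.6801 °P
Cal = (6.9·2.2583 + 4·(14.6801−0.1))·1.056·3.55

277.0473 kcal


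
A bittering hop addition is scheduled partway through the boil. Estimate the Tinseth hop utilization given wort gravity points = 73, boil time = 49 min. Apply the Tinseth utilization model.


U = 1.65·0.000125^(GP/1000) · (1 − e^(−0.04·t))/4.15
bigness = 1.65·0.000125^(73/1000) = 0.8562
boil_factor = (1 − e^(−0.04·49))/4.15 = 0.2070
U = 0.8562 · 0.2070

0.1772


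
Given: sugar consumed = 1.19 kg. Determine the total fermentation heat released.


Q = m_sugar · 590 kJ/kg
Q = 1.19 · 590

702.1000 kJ


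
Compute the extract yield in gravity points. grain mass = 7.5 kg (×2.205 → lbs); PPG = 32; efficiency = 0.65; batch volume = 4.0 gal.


points = lbs × PPG × eff / vol
lbs = 7.5 × 2.205 = 16.5375
points = 16.5375 × 32 × 0.65 / 4.0

85.9950 points


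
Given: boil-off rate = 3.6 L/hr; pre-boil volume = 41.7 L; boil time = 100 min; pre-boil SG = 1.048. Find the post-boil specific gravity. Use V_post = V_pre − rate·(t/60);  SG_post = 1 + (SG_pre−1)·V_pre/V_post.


V_post = 41.7 − 3.6·(100/60) = 35.7000
SG_post = 1 + (1.048 − 1)·41.7/35.7000

1.0561


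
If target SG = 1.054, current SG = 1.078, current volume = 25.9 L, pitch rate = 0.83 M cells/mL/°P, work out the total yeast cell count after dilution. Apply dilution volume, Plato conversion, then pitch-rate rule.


V_w = V·((SG_c−1)/(SG_t−1)−1);  °P = 259 − 259/SG_t;  cells = rate·(V+V_w)·°P
V_w = 25.9·((1.078−1)/(1.054−1)−1) = 11.5111
V_final = 25.9 + 11.5111 = 37.4111
°P = 259 − 259/1.054 = 13.2694
cells = 0.83·37.4111·13.2694

412.0326 billion cells


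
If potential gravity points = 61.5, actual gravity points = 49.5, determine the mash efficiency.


efficiency = actual / potential × 100
efficiency = 49.5 / 61.5 × 100

80.4878 %


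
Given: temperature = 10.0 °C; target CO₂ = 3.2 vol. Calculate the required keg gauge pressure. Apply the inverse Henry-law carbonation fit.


psi = vols/(0.01821 + 0.09011·e^(−0.04·T)) − 14.695
psi = 3.2/(0.01821 + 0.09011·e^(−0.04·10.0)) − 14.695

26.0110 psi


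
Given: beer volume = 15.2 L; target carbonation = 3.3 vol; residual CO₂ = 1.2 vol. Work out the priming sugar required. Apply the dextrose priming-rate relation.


sugar = (target − residual)·4.0·V
sugar = (3.3 − 1.2)·4.0·15.2

127.6800 g


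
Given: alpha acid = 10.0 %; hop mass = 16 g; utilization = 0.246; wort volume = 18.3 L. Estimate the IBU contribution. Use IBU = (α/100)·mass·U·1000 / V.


IBU = (10.0/100)·16·0.246·1000 / 18.3

21.5082 IBU


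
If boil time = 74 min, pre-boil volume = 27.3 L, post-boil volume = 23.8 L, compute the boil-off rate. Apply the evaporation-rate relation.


rate = (V_pre − V_post) / (t_min/60)
rate = (27.3 − 23.8) / (74/60)

2.8378 L/hr


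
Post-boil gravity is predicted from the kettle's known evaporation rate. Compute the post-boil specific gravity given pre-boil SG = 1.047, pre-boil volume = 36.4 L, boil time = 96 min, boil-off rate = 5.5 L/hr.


V_post = V_pre − rate·(t/60);  SG_post = 1 + (SG_pre−1)·V_pre/V_post
V_post = 36.4 − 5.5·(96/60) = 27.6000
SG_post = 1 + (1.047 − 1)·36.4/27.6000

1.0620


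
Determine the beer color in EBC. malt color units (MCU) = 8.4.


SRM = 1.4922·MCU^0.6859;  EBC = SRM·1.97
SRM = 1.4922·8.4^0.6859 = 6.4238
EBC = 6.4238·1.97

12.6548 EBC


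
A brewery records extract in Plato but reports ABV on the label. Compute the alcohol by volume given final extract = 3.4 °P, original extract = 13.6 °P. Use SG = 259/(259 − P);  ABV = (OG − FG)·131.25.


OG = 259/(259 − 13.6) = 1.0554
FG = 259/(259 − 3.4) = 1.0133
ABV = (1.0554 − 1.0133)·131.25

5.5279 % ABV


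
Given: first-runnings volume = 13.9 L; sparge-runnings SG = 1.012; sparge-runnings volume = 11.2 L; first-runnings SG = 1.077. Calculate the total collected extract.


total = Σ (SG_i − 1)·1000·V_i
first = (1.077 − 1)·1000·13.9 = 1070.3000
sparge = (1.012 − 1)·1000·11.2 = 134.4000
total = 1070.3000 + 134.4000

1204.7000 gravity·L


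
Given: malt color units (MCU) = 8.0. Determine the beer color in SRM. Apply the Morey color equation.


SRM = 1.4922 · MCU^0.6859
SRM = 1.4922 · 8.0^0.6859

6.2124 SRM


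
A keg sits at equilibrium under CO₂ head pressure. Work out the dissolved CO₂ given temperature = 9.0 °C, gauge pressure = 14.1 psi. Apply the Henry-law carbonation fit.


vols = (P + 14.695)·(0.01821 + 0.09011·e^(−0.04·T))
vols = (14.1 + 14.695)·(0.01821 + 0.09011·e^(−0.04·9.0))

2.3346 volumes


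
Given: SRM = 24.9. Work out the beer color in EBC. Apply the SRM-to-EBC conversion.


EBC = SRM · 1.97
EBC = 24.9 · 1.97

49.0530 EBC


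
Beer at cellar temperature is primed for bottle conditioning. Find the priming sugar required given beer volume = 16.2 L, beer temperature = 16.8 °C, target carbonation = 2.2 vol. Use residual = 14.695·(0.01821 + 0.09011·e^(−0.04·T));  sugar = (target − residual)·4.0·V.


residual = 14.695·(0.01821 + 0.09011·e^(−0.04·16.8)) = 0.9438
sugar = (2.2 − 0.9438)·4.0·16.2

81.3999 g


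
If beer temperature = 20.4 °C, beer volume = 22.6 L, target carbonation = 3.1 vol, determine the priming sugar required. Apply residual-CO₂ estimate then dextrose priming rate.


residual = 14.695·(0.01821 + 0.09011·e^(−0.04·T));  sugar = (target − residual)·4.0·V
residual = 14.695·(0.01821 + 0.09011·e^(−0.04·20.4)) = 0.8531
sugar = (3.1 − 0.8531)·4.0·22.6

203.1163 g


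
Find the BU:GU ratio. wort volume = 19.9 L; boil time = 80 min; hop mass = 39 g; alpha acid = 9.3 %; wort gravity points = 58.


U = 1.65·0.000125^(GP/1000)·(1−e^(−0.04t))/4.15;  IBU = (α/100)·m·U·1000/V;  BU:GU = IBU/GP
U = 1.65·0.000125^(58/1000)·(1−e^(−0.04·80))/4.15 = 0.2265
IBU = (9.3/100)·39·0.2265·1000/19.9 = 41.2741
BU:GU = 41.2741/58

0.7116


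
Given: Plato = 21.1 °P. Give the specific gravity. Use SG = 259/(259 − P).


SG = 259/(259 − 21.1)

1.0887


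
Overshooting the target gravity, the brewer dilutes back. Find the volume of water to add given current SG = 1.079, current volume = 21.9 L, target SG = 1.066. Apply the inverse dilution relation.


V_water = V·((SG_curr − 1)/(SG_target − 1) − 1)
V_water = 21.9·((1.079 − 1)/(1.066 − 1) − 1)

4.3136 L


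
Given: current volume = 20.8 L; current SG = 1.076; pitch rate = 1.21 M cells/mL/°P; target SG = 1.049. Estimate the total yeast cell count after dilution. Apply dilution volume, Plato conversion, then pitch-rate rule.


V_w = V·((SG_c−1)/(SG_t−1)−1);  °P = 259 − 259/SG_t;  cells = rate·(V+V_w)·°P
V_w = 20.8·((1.076−1)/(1.049−1)−1) = 11.4612
V_final = 20.8 + 11.4612 = 32.2612
°P = 259 − 259/1.049 = 12.0982
cells = 1.21·32.2612·12.0982

472.2659 billion cells


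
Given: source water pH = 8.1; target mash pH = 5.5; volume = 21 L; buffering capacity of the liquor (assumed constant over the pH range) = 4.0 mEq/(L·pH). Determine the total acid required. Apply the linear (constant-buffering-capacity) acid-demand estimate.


acid = buffering capacity · (pH_source − pH_target) · V
acid = 4.0 · (8.1 − 5.5) · 21

218.4000 mEq


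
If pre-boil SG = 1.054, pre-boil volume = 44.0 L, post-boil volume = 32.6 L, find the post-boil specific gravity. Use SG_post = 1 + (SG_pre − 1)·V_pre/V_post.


pts_pre = (1.054 − 1)·1000 = 54.0000
pts_post = 54.0000·44.0/32.6 = 72.8834
SG_post = 1 + 72.8834/1000

1.0729


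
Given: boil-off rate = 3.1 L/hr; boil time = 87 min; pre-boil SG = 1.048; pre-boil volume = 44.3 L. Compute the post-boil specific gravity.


V_post = V_pre − rate·(t/60);  SG_post = 1 + (SG_pre−1)·V_pre/V_post
V_post = 44.3 − 3.1·(87/60) = 39.8050
SG_post = 1 + (1.048 − 1)·44.3/39.8050

1.0534


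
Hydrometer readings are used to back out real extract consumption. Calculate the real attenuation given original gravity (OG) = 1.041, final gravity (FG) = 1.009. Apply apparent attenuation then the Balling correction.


AA = (OG−FG)/(OG−1)·100;  RA = AA·0.8192
AA = (1.041 − 1.009)/(1.041 − 1)·100 = 78.0488
RA = 78.0488·0.8192

63.9376 %


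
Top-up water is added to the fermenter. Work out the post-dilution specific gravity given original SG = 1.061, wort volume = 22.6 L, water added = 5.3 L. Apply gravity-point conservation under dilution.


SG_new = 1 + (SG_old − 1)·V_old/(V_old + V_water)
pts = (1.061 − 1)·1000·22.6/(22.6 + 5.3) = 49.4122
SG_new = 1 + 49.4122/1000

1.0494


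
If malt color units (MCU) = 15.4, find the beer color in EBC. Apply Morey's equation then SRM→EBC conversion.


SRM = 1.4922·MCU^0.6859;  EBC = SRM·1.97
SRM = 1.4922·15.4^0.6859 = 9.7353
EBC = 9.7353·1.97

19.1785 EBC


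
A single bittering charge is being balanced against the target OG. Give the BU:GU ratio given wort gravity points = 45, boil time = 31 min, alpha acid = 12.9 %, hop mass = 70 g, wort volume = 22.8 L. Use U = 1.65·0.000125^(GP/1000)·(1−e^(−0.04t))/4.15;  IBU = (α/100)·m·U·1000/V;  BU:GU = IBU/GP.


U = 1.65·0.000125^(45/1000)·(1−e^(−0.04·31))/4.15 = 0.1886
IBU = (12.9/100)·70·0.1886·1000/22.8 = 74.6766
BU:GU = 74.6766/45

1.6595


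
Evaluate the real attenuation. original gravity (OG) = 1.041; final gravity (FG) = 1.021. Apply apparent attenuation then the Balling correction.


AA = (OG−FG)/(OG−1)·100;  RA = AA·0.8192
AA = (1.041 − 1.021)/(1.041 − 1)·100 = 48.7805
RA = 48.7805·0.8192

39.9610 %


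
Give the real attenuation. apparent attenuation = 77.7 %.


RA = AA · 0.8192
RA = 77.7 · 0.8192

63.6518 %


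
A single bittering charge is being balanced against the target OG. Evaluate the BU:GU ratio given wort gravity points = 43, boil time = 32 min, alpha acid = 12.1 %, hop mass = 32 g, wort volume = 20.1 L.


U = 1.65·0.000125^(GP/1000)·(1−e^(−0.04t))/4.15;  IBU = (α/100)·m·U·1000/V;  BU:GU = IBU/GP
U = 1.65·0.000125^(43/1000)·(1−e^(−0.04·32))/4.15 = 0.1950
IBU = (12.1/100)·32·0.1950·1000/20.1 = 37.5714
BU:GU = 37.5714/43

0.8738


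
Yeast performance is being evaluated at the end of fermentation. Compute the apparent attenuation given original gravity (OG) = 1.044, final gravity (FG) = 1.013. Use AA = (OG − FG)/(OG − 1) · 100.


AA = (1.044 − 1.013)/(1.044 − 1) · 100

70.4545 %


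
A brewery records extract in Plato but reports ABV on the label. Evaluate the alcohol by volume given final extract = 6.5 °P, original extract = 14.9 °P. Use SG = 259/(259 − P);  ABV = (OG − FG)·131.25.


OG = 259/(259 − 14.9) = 1.0610
FG = 259/(259 − 6.5) = 1.0257
ABV = (1.0610 − 1.0257)·131.25

4.6329 % ABV


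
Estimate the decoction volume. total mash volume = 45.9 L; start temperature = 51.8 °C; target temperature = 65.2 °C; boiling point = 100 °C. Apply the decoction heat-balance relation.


V_dec = V_total·(T_target − T_start)/(T_boil − T_start)
V_dec = 45.9·(65.2 − 51.8)/(100 − 51.8)

12.7606 L


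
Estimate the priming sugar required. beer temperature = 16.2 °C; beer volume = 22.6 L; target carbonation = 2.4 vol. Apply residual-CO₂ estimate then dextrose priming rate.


residual = 14.695·(0.01821 + 0.09011·e^(−0.04·T));  sugar = (target − residual)·4.0·V
residual = 14.695·(0.01821 + 0.09011·e^(−0.04·16.2)) = 0.9603
sugar = (2.4 − 0.9603)·4.0·22.6

130.1529 g


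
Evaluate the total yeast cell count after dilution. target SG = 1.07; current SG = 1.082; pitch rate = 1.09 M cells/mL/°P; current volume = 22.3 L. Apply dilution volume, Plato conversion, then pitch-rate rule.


V_w = V·((SG_c−1)/(SG_t−1)−1);  °P = 259 − 259/SG_t;  cells = rate·(V+V_w)·°P
V_w = 22.3·((1.082−1)/(1.07−1)−1) = 3.8229
V_final = 22.3 + 3.8229 = 26.1229
°P = 259 − 259/1.07 = 16.9439
cells = 1.09·26.1229·16.9439

482.4599 billion cells


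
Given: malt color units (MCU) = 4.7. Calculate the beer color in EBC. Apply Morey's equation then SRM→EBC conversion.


SRM = 1.4922·MCU^0.6859;  EBC = SRM·1.97
SRM = 1.4922·4.7^0.6859 = 4.3134
EBC = 4.3134·1.97

8.4974 EBC


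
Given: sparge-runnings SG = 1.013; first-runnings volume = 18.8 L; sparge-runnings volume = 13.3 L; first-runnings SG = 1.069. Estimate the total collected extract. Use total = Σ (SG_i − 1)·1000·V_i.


first = (1.069 − 1)·1000·18.8 = 1297.2000
sparge = (1.013 − 1)·1000·13.3 = 172.9000
total = 1297.2000 + 172.9000

1470.1000 gravity·L


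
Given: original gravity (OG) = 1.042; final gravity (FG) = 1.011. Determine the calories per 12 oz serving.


ABW = (OG−FG)·131.25·0.79/FG;  °P = 259 − 259/SG (for OG→OE and FG→AE);  RE = 0.1808·OE + 0.8192·AE;  Cal = (6.9·ABW + 4·(RE−0.1))·FG·3.55
ABW = (1.042 − 1.011)·131.25·0.79/1.011 = 3.1793
OE = 259 − 259/1.042 = 10.4395 °P
AE = 259 − 259/1.011 = 2.8180 °P
RE = 0.1808·10.4395 + 0.8192·2.8180 = 4.1960 °P
Cal = (6.9·3.1793 + 4·(4.1960−0.1))·1.011·3.55

137.5372 kcal


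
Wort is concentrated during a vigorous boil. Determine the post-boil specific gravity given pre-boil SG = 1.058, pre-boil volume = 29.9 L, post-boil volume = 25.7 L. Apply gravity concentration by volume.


SG_post = 1 + (SG_pre − 1)·V_pre/V_post
pts_pre = (1.058 − 1)·1000 = 58.0000
pts_post = 58.0000·29.9/25.7 = 67.4786
SG_post = 1 + 67.4786/1000

1.0675


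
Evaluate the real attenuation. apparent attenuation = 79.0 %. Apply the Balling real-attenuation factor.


RA = AA · 0.8192
RA = 79.0 · 0.8192

64.7168 %


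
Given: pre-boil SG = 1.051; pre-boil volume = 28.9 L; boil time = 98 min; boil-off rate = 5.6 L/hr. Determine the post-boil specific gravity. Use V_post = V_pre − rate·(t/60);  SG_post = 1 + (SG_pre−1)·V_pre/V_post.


V_post = 28.9 − 5.6·(98/60) = 19.7533
SG_post = 1 + (1.051 − 1)·28.9/19.7533

1.0746


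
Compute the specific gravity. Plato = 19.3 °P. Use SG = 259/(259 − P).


SG = 259/(259 − 19.3)

1.0805


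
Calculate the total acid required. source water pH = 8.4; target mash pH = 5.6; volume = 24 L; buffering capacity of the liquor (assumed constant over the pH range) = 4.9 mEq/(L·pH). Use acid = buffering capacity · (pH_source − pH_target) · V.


acid = 4.9 · (8.4 − 5.6) · 24

329.2800 mEq


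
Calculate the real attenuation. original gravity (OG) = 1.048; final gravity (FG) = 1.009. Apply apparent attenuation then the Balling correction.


AA = (OG−FG)/(OG−1)·100;  RA = AA·0.8192
AA = (1.048 − 1.009)/(1.048 − 1)·100 = 81.2500
RA = 81.2500·0.8192

66.5600 %


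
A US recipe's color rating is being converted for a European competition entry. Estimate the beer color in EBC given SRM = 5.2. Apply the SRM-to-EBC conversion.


EBC = SRM · 1.97
EBC = 5.2 · 1.97

10.2440 EBC


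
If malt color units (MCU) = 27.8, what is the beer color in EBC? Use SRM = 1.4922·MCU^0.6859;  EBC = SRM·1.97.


SRM = 1.4922·27.8^0.6859 = 14.5981
EBC = 14.5981·1.97

28.7583 EBC


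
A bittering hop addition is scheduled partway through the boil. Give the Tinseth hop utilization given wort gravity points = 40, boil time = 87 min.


U = 1.65·0.000125^(GP/1000) · (1 − e^(−0.04·t))/4.15
bigness = 1.65·0.000125^(40/1000) = 1.1518
boil_factor = (1 − e^(−0.04·87))/4.15 = 0.2335
U = 1.1518 · 0.2335

0.2690


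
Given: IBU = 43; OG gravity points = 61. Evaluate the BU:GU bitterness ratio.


BU:GU = IBU / OG_points
BU:GU = 43 / 61

0.7049


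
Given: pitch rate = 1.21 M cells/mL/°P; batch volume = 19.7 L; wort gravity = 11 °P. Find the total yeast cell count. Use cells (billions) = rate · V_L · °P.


cells = 1.21 · 19.7 · 11

262.2070 billion cells


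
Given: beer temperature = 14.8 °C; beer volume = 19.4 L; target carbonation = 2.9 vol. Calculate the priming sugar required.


residual = 14.695·(0.01821 + 0.09011·e^(−0.04·T));  sugar = (target − residual)·4.0·V
residual = 14.695·(0.01821 + 0.09011·e^(−0.04·14.8)) = 1.0002
sugar = (2.9 − 1.0002)·4.0·19.4

147.4283 g


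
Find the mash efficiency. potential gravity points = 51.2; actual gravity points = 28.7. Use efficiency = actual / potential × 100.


efficiency = 28.7 / 51.2 × 100

56.0547 %


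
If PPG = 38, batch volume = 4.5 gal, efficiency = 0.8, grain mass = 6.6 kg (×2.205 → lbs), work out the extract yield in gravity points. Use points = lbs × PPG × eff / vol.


lbs = 6.6 × 2.205 = 14.5530
points = 14.5530 × 38 × 0.8 / 4.5

98.3136 points


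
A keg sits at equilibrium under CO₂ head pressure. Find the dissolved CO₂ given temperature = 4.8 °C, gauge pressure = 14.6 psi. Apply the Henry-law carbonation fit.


vols = (P + 14.695)·(0.01821 + 0.09011·e^(−0.04·T))
vols = (14.6 + 14.695)·(0.01821 + 0.09011·e^(−0.04·4.8))

2.7121 volumes


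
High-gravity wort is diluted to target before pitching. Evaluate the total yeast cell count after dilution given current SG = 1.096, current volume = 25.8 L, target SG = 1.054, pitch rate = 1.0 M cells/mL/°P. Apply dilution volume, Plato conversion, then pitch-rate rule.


V_w = V·((SG_c−1)/(SG_t−1)−1);  °P = 259 − 259/SG_t;  cells = rate·(V+V_w)·°P
V_w = 25.8·((1.096−1)/(1.054−1)−1) = 20.0667
V_final = 25.8 + 20.0667 = 45.8667
°P = 259 − 259/1.054 = 13.2694
cells = 1.0·45.8667·13.2694

608.6254 billion cells


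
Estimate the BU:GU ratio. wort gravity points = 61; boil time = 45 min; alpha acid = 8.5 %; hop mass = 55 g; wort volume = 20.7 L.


U = 1.65·0.000125^(GP/1000)·(1−e^(−0.04t))/4.15;  IBU = (α/100)·m·U·1000/V;  BU:GU = IBU/GP
U = 1.65·0.000125^(61/1000)·(1−e^(−0.04·45))/4.15 = 0.1918
IBU = (8.5/100)·55·0.1918·1000/20.7 = 43.3201
BU:GU = 43.3201/61

0.7102


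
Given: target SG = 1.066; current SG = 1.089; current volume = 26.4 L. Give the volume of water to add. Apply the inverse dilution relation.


V_water = V·((SG_curr − 1)/(SG_target − 1) − 1)
V_water = 26.4·((1.089 − 1)/(1.066 − 1) − 1)

9.2000 L


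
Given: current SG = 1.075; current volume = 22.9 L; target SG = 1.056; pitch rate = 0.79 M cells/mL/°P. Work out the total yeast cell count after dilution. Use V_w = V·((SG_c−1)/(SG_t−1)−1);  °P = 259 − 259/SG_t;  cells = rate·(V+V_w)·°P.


V_w = 22.9·((1.075−1)/(1.056−1)−1) = 7.7696
V_final = 22.9 + 7.7696 = 30.6696
°P = 259 − 259/1.056 = 13.7348
cells = 0.79·30.6696·13.7348

332.7819 billion cells


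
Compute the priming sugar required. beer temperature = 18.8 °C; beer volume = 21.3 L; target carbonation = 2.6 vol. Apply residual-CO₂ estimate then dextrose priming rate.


residual = 14.695·(0.01821 + 0.09011·e^(−0.04·T));  sugar = (target − residual)·4.0·V
residual = 14.695·(0.01821 + 0.09011·e^(−0.04·18.8)) = 0.8918
sugar = (2.6 − 0.8918)·4.0·21.3

145.5354 g


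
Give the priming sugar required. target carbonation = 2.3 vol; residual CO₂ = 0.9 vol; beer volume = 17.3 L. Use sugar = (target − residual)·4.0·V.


sugar = (2.3 − 0.9)·4.0·17.3

96.8800 g


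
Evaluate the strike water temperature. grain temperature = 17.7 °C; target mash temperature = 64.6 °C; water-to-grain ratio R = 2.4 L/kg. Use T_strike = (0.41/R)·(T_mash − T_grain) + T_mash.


T_strike = (0.41/2.4)·(64.6 − 17.7) + 64.6

72.6121 °C


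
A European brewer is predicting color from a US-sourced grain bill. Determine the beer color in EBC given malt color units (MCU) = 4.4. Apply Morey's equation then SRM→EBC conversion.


SRM = 1.4922·MCU^0.6859;  EBC = SRM·1.97
SRM = 1.4922·4.4^0.6859 = 4.1226
EBC = 4.1226·1.97

8.1215 EBC


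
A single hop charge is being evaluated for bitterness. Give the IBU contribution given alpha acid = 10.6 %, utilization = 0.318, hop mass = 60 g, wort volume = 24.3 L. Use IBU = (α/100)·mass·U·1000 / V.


IBU = (10.6/100)·60·0.318·1000 / 24.3

83.2296 IBU


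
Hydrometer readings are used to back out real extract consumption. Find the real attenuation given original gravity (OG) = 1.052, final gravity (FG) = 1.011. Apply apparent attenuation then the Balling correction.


AA = (OG−FG)/(OG−1)·100;  RA = AA·0.8192
AA = (1.052 − 1.011)/(1.052 − 1)·100 = 78.8462
RA = 78.8462·0.8192

64.5908 %


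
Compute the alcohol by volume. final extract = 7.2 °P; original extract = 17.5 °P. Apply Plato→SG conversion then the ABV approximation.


SG = 259/(259 − P);  ABV = (OG − FG)·131.25
OG = 259/(259 − 17.5) = 1.0725
FG = 259/(259 − 7.2) = 1.0286
ABV = (1.0725 − 1.0286)·131.25

5.7579 % ABV


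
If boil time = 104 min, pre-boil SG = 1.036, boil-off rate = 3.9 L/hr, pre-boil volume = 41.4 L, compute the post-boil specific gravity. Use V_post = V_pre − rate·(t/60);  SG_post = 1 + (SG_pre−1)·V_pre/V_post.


V_post = 41.4 − 3.9·(104/60) = 34.6400
SG_post = 1 + (1.036 − 1)·41.4/34.6400

1.0430


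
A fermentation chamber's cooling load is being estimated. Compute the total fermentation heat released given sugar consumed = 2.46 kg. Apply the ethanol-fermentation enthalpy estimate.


Q = m_sugar · 590 kJ/kg
Q = 2.46 · 590

1451.4000 kJ


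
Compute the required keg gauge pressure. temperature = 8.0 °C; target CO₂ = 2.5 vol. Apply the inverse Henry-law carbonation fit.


psi = vols/(0.01821 + 0.09011·e^(−0.04·T)) − 14.695
psi = 2.5/(0.01821 + 0.09011·e^(−0.04·8.0)) − 14.695

15.1938 psi


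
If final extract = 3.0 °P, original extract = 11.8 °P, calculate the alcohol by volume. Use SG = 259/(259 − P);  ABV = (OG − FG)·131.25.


OG = 259/(259 − 11.8) = 1.0477
FG = 259/(259 − 3.0) = 1.0117
ABV = (1.0477 − 1.0117)·131.25

4.7271 % ABV


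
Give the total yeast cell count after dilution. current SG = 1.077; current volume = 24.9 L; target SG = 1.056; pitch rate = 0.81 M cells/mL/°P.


V_w = V·((SG_c−1)/(SG_t−1)−1);  °P = 259 − 259/SG_t;  cells = rate·(V+V_w)·°P
V_w = 24.9·((1.077−1)/(1.056−1)−1) = 9.3375
V_final = 24.9 + 9.3375 = 34.2375
°P = 259 − 259/1.056 = 13.7348
cells = 0.81·34.2375·13.7348

380.9000 billion cells


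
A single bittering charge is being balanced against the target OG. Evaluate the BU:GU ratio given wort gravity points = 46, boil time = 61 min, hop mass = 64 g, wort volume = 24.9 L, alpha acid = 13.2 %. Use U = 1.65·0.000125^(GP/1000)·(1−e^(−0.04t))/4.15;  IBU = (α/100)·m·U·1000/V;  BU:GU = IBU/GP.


U = 1.65·0.000125^(46/1000)·(1−e^(−0.04·61))/4.15 = 0.2400
IBU = (13.2/100)·64·0.2400·1000/24.9 = 81.4409
BU:GU = 81.4409/46

1.7705


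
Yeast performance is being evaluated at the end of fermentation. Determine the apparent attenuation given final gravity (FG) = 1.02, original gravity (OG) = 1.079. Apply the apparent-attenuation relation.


AA = (OG − FG)/(OG − 1) · 100
AA = (1.079 − 1.02)/(1.079 − 1) · 100

74.6835 %


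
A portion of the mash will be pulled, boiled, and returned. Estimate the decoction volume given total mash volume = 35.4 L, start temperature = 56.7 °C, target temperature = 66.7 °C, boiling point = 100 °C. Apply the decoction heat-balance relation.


V_dec = V_total·(T_target − T_start)/(T_boil − T_start)
V_dec = 35.4·(66.7 − 56.7)/(100 − 56.7)

8.1755 L


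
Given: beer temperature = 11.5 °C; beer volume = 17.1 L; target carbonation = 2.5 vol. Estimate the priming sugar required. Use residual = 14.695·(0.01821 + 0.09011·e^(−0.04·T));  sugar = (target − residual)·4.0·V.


residual = 14.695·(0.01821 + 0.09011·e^(−0.04·11.5)) = 1.1035
sugar = (2.5 − 1.1035)·4.0·17.1

95.5192 g


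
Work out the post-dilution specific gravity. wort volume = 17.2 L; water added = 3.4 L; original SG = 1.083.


SG_new = 1 + (SG_old − 1)·V_old/(V_old + V_water)
pts = (1.083 − 1)·1000·17.2/(17.2 + 3.4) = 69.3010
SG_new = 1 + 69.3010/1000

1.0693


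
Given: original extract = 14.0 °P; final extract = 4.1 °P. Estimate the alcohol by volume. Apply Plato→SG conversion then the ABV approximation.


SG = 259/(259 − P);  ABV = (OG − FG)·131.25
OG = 259/(259 − 14.0) = 1.0571
FG = 259/(259 − 4.1) = 1.0161
ABV = (1.0571 − 1.0161)·131.25

5.3889 % ABV


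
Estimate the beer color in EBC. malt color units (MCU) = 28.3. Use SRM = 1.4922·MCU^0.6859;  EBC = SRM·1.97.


SRM = 1.4922·28.3^0.6859 = 14.7777
EBC = 14.7777·1.97

29.1121 EBC


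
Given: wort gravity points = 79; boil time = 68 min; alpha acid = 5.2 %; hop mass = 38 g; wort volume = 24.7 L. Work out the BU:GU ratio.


U = 1.65·0.000125^(GP/1000)·(1−e^(−0.04t))/4.15;  IBU = (α/100)·m·U·1000/V;  BU:GU = IBU/GP
U = 1.65·0.000125^(79/1000)·(1−e^(−0.04·68))/4.15 = 0.1826
IBU = (5.2/100)·38·0.1826·1000/24.7 = 14.6079
BU:GU = 14.6079/79

0.1849


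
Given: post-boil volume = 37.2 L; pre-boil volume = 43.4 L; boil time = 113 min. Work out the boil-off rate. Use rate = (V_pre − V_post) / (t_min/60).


rate = (43.4 − 37.2) / (113/60)

3.2920 L/hr


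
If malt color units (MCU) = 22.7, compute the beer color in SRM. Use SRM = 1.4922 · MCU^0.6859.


SRM = 1.4922 · 22.7^0.6859

12.7036 SRM


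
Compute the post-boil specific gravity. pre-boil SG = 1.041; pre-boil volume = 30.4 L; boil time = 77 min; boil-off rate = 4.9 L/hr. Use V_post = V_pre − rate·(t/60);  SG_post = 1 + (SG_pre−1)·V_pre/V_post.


V_post = 30.4 − 4.9·(77/60) = 24.1117
SG_post = 1 + (1.041 − 1)·30.4/24.1117

1.0517


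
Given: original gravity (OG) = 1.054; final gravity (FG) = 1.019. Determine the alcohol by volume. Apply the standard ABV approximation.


ABV = (OG − FG) · 131.25
ABV = (1.054 − 1.019) · 131.25

4.5938 % ABV


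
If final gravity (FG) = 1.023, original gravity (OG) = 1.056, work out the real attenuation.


AA = (OG−FG)/(OG−1)·100;  RA = AA·0.8192
AA = (1.056 − 1.023)/(1.056 − 1)·100 = 58.9286
RA = 58.9286·0.8192

48.2743 %


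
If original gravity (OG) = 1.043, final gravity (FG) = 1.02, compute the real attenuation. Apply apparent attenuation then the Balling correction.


AA = (OG−FG)/(OG−1)·100;  RA = AA·0.8192
AA = (1.043 − 1.02)/(1.043 − 1)·100 = 53.4884
RA = 53.4884·0.8192

43.8177 %


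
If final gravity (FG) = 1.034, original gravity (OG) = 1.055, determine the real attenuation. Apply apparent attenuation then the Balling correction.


AA = (OG−FG)/(OG−1)·100;  RA = AA·0.8192
AA = (1.055 − 1.034)/(1.055 − 1)·100 = 38.1818
RA = 38.1818·0.8192

31.2785 %


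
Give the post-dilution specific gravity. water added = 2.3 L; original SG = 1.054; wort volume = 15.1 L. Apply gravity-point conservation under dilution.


SG_new = 1 + (SG_old − 1)·V_old/(V_old + V_water)
pts = (1.054 − 1)·1000·15.1/(15.1 + 2.3) = 46.8621
SG_new = 1 + 46.8621/1000

1.0469


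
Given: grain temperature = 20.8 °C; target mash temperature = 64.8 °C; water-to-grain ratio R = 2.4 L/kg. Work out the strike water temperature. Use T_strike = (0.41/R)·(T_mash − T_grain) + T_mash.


T_strike = (0.41/2.4)·(64.8 − 20.8) + 64.8

72.3167 °C


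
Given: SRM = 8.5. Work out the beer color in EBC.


EBC = SRM · 1.97
EBC = 8.5 · 1.97

16.7450 EBC


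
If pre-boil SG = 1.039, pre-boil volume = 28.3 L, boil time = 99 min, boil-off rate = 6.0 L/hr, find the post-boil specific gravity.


V_post = V_pre − rate·(t/60);  SG_post = 1 + (SG_pre−1)·V_pre/V_post
V_post = 28.3 − 6.0·(99/60) = 18.4000
SG_post = 1 + (1.039 − 1)·28.3/18.4000

1.0600


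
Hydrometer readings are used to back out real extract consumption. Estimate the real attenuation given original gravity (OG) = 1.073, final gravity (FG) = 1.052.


AA = (OG−FG)/(OG−1)·100;  RA = AA·0.8192
AA = (1.073 − 1.052)/(1.073 − 1)·100 = 28.7671
RA = 28.7671·0.8192

23.5660 %


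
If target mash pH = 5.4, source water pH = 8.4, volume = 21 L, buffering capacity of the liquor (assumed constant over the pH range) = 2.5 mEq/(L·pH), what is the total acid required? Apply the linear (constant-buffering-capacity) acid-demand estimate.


acid = buffering capacity · (pH_source − pH_target) · V
acid = 2.5 · (8.4 − 5.4) · 21

157.5000 mEq


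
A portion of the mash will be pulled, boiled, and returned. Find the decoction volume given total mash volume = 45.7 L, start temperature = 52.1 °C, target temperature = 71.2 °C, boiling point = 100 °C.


V_dec = V_total·(T_target − T_start)/(T_boil − T_start)
V_dec = 45.7·(71.2 − 52.1)/(100 − 52.1)

18.2228 L


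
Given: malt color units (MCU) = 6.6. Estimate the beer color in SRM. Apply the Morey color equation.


SRM = 1.4922 · MCU^0.6859
SRM = 1.4922 · 6.6^0.6859

5.4444 SRM


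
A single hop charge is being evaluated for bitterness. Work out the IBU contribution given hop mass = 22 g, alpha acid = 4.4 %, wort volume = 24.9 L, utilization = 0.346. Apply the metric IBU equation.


IBU = (α/100)·mass·U·1000 / V
IBU = (4.4/100)·22·0.346·1000 / 24.9

13.4509 IBU


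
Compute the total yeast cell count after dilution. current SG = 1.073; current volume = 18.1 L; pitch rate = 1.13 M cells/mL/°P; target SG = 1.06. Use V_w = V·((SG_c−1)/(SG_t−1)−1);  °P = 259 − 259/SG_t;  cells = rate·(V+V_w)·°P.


V_w = 18.1·((1.073−1)/(1.06−1)−1) = 3.9217
V_final = 18.1 + 3.9217 = 22.0217
°P = 259 − 259/1.06 = 14.6604
cells = 1.13·22.0217·14.6604

364.8159 billion cells


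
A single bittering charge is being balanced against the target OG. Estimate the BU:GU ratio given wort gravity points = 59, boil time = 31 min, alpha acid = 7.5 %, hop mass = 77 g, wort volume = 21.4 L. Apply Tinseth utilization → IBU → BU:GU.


U = 1.65·0.000125^(GP/1000)·(1−e^(−0.04t))/4.15;  IBU = (α/100)·m·U·1000/V;  BU:GU = IBU/GP
U = 1.65·0.000125^(59/1000)·(1−e^(−0.04·31))/4.15 = 0.1663
IBU = (7.5/100)·77·0.1663·1000/21.4 = 44.8670
BU:GU = 44.8670/59

0.7605


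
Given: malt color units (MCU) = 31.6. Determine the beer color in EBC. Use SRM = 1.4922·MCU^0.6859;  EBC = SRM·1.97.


SRM = 1.4922·31.6^0.6859 = 15.9390
EBC = 15.9390·1.97

31.3999 EBC


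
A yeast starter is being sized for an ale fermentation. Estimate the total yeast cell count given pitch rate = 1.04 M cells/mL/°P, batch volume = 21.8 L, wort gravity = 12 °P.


cells (billions) = rate · V_L · °P
cells = 1.04 · 21.8 · 12

272.0640 billion cells


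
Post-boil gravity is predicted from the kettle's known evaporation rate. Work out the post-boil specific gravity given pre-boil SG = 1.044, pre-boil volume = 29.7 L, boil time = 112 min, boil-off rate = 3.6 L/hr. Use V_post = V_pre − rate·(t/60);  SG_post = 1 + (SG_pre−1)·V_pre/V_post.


V_post = 29.7 − 3.6·(112/60) = 22.9800
SG_post = 1 + (1.044 − 1)·29.7/22.9800

1.0569


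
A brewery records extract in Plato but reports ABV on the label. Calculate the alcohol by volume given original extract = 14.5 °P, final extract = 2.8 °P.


SG = 259/(259 − P);  ABV = (OG − FG)·131.25
OG = 259/(259 − 14.5) = 1.0593
FG = 259/(259 − 2.8) = 1.0109
ABV = (1.0593 − 1.0109)·131.25

6.3493 % ABV


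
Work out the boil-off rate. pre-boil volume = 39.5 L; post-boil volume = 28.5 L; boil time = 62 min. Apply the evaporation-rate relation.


rate = (V_pre − V_post) / (t_min/60)
rate = (39.5 − 28.5) / (62/60)

10.6452 L/hr


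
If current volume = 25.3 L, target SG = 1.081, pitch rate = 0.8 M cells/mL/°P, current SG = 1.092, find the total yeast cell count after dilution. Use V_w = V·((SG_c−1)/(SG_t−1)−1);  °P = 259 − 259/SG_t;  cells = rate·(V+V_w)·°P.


V_w = 25.3·((1.092−1)/(1.081−1)−1) = 3.4358
V_final = 25.3 + 3.4358 = 28.7358
°P = 259 − 259/1.081 = 19.4070
cells = 0.8·28.7358·19.4070

446.1413 billion cells


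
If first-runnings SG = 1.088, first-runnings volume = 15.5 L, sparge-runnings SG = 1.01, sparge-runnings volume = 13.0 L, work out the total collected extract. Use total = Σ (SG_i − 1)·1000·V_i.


first = (1.088 − 1)·1000·15.5 = 1364.0000
sparge = (1.01 − 1)·1000·13.0 = 130.0000
total = 1364.0000 + 130.0000

1494.0000 gravity·L


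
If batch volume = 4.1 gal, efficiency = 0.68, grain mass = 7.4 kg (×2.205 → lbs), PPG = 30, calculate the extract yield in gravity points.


points = lbs × PPG × eff / vol
lbs = 7.4 × 2.205 = 16.3170
points = 16.3170 × 30 × 0.68 / 4.1

81.1870 points


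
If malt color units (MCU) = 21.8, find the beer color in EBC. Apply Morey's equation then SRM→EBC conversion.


SRM = 1.4922·MCU^0.6859;  EBC = SRM·1.97
SRM = 1.4922·21.8^0.6859 = 12.3559
EBC = 12.3559·1.97

24.3411 EBC


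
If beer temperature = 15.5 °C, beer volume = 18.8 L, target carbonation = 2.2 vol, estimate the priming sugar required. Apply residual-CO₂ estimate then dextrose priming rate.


residual = 14.695·(0.01821 + 0.09011·e^(−0.04·T));  sugar = (target − residual)·4.0·V
residual = 14.695·(0.01821 + 0.09011·e^(−0.04·15.5)) = 0.9799
sugar = (2.2 − 0.9799)·4.0·18.8

91.7497 g


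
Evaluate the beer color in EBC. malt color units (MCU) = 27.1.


SRM = 1.4922·MCU^0.6859;  EBC = SRM·1.97
SRM = 1.4922·27.1^0.6859 = 14.3450
EBC = 14.3450·1.97

28.2597 EBC


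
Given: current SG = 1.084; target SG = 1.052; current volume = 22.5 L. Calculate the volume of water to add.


V_water = V·((SG_curr − 1)/(SG_target − 1) − 1)
V_water = 22.5·((1.084 − 1)/(1.052 − 1) − 1)

13.8462 L


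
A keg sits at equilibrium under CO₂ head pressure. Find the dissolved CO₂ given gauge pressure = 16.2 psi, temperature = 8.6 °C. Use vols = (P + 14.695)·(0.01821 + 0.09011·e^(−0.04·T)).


vols = (16.2 + 14.695)·(0.01821 + 0.09011·e^(−0.04·8.6))

2.5362 volumes


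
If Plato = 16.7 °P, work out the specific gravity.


SG = 259/(259 − P)
SG = 259/(259 − 16.7)

1.0689


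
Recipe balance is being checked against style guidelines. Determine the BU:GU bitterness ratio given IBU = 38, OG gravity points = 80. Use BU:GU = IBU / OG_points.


BU:GU = 38 / 80

0.4750


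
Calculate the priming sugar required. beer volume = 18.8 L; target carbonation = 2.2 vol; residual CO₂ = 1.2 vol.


sugar = (target − residual)·4.0·V
sugar = (2.2 − 1.2)·4.0·18.8

75.2000 g


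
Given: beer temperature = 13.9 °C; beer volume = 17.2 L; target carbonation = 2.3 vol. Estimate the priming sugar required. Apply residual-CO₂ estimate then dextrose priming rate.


residual = 14.695·(0.01821 + 0.09011·e^(−0.04·T));  sugar = (target − residual)·4.0·V
residual = 14.695·(0.01821 + 0.09011·e^(−0.04·13.9)) = 1.0270
sugar = (2.3 − 1.0270)·4.0·17.2

87.5822 g


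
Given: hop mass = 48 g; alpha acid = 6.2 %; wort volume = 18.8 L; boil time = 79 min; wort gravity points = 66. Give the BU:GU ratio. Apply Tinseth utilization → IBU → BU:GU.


U = 1.65·0.000125^(GP/1000)·(1−e^(−0.04t))/4.15;  IBU = (α/100)·m·U·1000/V;  BU:GU = IBU/GP
U = 1.65·0.000125^(66/1000)·(1−e^(−0.04·79))/4.15 = 0.2104
IBU = (6.2/100)·48·0.2104·1000/18.8 = 33.3027
BU:GU = 33.3027/66

0.5046


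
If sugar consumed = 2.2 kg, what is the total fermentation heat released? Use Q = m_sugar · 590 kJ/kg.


Q = 2.2 · 590

1298.0000 kJ


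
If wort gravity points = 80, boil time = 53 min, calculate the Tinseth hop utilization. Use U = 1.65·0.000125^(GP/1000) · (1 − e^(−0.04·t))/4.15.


bigness = 1.65·0.000125^(80/1000) = 0.8040
boil_factor = (1 − e^(−0.04·53))/4.15 = 0.2120
U = 0.8040 · 0.2120

0.1705


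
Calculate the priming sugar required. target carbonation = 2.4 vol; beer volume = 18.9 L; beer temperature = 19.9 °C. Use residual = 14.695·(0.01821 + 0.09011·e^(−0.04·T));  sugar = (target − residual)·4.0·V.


residual = 14.695·(0.01821 + 0.09011·e^(−0.04·19.9)) = 0.8650
sugar = (2.4 − 0.8650)·4.0·18.9

116.0485 g
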